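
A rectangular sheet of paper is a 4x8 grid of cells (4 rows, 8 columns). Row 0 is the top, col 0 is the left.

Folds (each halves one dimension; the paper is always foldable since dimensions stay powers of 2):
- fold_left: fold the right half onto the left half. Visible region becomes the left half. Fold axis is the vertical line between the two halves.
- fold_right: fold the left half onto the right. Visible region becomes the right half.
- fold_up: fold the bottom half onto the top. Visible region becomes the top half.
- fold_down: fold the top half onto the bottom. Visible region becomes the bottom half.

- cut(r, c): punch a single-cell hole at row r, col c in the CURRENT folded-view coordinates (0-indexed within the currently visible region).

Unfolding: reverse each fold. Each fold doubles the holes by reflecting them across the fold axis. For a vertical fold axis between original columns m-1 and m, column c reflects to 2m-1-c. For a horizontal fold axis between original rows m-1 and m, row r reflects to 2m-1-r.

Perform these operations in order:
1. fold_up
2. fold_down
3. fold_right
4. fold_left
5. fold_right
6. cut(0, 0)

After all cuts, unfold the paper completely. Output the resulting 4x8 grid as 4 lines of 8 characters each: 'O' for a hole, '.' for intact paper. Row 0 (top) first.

Op 1 fold_up: fold axis h@2; visible region now rows[0,2) x cols[0,8) = 2x8
Op 2 fold_down: fold axis h@1; visible region now rows[1,2) x cols[0,8) = 1x8
Op 3 fold_right: fold axis v@4; visible region now rows[1,2) x cols[4,8) = 1x4
Op 4 fold_left: fold axis v@6; visible region now rows[1,2) x cols[4,6) = 1x2
Op 5 fold_right: fold axis v@5; visible region now rows[1,2) x cols[5,6) = 1x1
Op 6 cut(0, 0): punch at orig (1,5); cuts so far [(1, 5)]; region rows[1,2) x cols[5,6) = 1x1
Unfold 1 (reflect across v@5): 2 holes -> [(1, 4), (1, 5)]
Unfold 2 (reflect across v@6): 4 holes -> [(1, 4), (1, 5), (1, 6), (1, 7)]
Unfold 3 (reflect across v@4): 8 holes -> [(1, 0), (1, 1), (1, 2), (1, 3), (1, 4), (1, 5), (1, 6), (1, 7)]
Unfold 4 (reflect across h@1): 16 holes -> [(0, 0), (0, 1), (0, 2), (0, 3), (0, 4), (0, 5), (0, 6), (0, 7), (1, 0), (1, 1), (1, 2), (1, 3), (1, 4), (1, 5), (1, 6), (1, 7)]
Unfold 5 (reflect across h@2): 32 holes -> [(0, 0), (0, 1), (0, 2), (0, 3), (0, 4), (0, 5), (0, 6), (0, 7), (1, 0), (1, 1), (1, 2), (1, 3), (1, 4), (1, 5), (1, 6), (1, 7), (2, 0), (2, 1), (2, 2), (2, 3), (2, 4), (2, 5), (2, 6), (2, 7), (3, 0), (3, 1), (3, 2), (3, 3), (3, 4), (3, 5), (3, 6), (3, 7)]

Answer: OOOOOOOO
OOOOOOOO
OOOOOOOO
OOOOOOOO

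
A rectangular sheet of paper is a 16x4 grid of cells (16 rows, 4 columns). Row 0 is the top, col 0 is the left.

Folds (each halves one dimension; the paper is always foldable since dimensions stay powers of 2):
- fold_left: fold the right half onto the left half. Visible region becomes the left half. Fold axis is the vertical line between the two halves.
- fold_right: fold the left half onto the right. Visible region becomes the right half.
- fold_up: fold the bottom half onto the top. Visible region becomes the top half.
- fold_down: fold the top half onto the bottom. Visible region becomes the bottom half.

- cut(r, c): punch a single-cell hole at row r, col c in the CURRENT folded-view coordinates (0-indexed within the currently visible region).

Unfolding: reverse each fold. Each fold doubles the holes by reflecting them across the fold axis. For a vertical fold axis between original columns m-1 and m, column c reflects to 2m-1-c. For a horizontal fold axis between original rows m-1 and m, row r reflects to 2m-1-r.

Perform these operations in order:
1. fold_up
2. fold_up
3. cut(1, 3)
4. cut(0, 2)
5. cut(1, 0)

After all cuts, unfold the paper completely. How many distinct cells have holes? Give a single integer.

Op 1 fold_up: fold axis h@8; visible region now rows[0,8) x cols[0,4) = 8x4
Op 2 fold_up: fold axis h@4; visible region now rows[0,4) x cols[0,4) = 4x4
Op 3 cut(1, 3): punch at orig (1,3); cuts so far [(1, 3)]; region rows[0,4) x cols[0,4) = 4x4
Op 4 cut(0, 2): punch at orig (0,2); cuts so far [(0, 2), (1, 3)]; region rows[0,4) x cols[0,4) = 4x4
Op 5 cut(1, 0): punch at orig (1,0); cuts so far [(0, 2), (1, 0), (1, 3)]; region rows[0,4) x cols[0,4) = 4x4
Unfold 1 (reflect across h@4): 6 holes -> [(0, 2), (1, 0), (1, 3), (6, 0), (6, 3), (7, 2)]
Unfold 2 (reflect across h@8): 12 holes -> [(0, 2), (1, 0), (1, 3), (6, 0), (6, 3), (7, 2), (8, 2), (9, 0), (9, 3), (14, 0), (14, 3), (15, 2)]

Answer: 12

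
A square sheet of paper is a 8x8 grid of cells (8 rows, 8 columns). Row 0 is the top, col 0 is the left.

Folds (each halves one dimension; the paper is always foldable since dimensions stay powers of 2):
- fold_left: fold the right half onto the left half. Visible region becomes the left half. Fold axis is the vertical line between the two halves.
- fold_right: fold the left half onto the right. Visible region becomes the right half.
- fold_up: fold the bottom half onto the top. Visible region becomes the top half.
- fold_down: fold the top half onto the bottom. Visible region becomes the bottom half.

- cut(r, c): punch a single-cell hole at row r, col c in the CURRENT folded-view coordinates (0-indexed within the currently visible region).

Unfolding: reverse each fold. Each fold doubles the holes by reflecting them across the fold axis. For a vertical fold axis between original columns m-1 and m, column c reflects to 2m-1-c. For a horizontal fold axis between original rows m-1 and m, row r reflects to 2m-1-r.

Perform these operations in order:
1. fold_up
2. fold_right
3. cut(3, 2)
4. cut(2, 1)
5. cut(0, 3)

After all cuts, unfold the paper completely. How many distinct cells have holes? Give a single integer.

Answer: 12

Derivation:
Op 1 fold_up: fold axis h@4; visible region now rows[0,4) x cols[0,8) = 4x8
Op 2 fold_right: fold axis v@4; visible region now rows[0,4) x cols[4,8) = 4x4
Op 3 cut(3, 2): punch at orig (3,6); cuts so far [(3, 6)]; region rows[0,4) x cols[4,8) = 4x4
Op 4 cut(2, 1): punch at orig (2,5); cuts so far [(2, 5), (3, 6)]; region rows[0,4) x cols[4,8) = 4x4
Op 5 cut(0, 3): punch at orig (0,7); cuts so far [(0, 7), (2, 5), (3, 6)]; region rows[0,4) x cols[4,8) = 4x4
Unfold 1 (reflect across v@4): 6 holes -> [(0, 0), (0, 7), (2, 2), (2, 5), (3, 1), (3, 6)]
Unfold 2 (reflect across h@4): 12 holes -> [(0, 0), (0, 7), (2, 2), (2, 5), (3, 1), (3, 6), (4, 1), (4, 6), (5, 2), (5, 5), (7, 0), (7, 7)]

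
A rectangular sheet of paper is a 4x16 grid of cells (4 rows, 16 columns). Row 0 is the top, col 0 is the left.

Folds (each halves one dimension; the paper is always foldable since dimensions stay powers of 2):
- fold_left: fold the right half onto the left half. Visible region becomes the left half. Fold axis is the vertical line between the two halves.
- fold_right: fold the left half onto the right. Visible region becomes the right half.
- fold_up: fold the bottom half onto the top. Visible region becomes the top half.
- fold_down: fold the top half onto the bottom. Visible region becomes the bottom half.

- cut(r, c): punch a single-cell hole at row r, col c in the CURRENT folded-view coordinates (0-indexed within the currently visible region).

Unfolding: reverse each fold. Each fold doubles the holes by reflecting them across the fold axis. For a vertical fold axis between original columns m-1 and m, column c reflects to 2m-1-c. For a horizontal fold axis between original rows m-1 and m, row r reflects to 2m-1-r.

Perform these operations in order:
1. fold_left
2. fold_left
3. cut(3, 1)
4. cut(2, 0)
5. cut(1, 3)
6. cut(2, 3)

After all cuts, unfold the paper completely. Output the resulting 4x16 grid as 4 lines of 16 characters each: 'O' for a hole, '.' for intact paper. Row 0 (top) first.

Op 1 fold_left: fold axis v@8; visible region now rows[0,4) x cols[0,8) = 4x8
Op 2 fold_left: fold axis v@4; visible region now rows[0,4) x cols[0,4) = 4x4
Op 3 cut(3, 1): punch at orig (3,1); cuts so far [(3, 1)]; region rows[0,4) x cols[0,4) = 4x4
Op 4 cut(2, 0): punch at orig (2,0); cuts so far [(2, 0), (3, 1)]; region rows[0,4) x cols[0,4) = 4x4
Op 5 cut(1, 3): punch at orig (1,3); cuts so far [(1, 3), (2, 0), (3, 1)]; region rows[0,4) x cols[0,4) = 4x4
Op 6 cut(2, 3): punch at orig (2,3); cuts so far [(1, 3), (2, 0), (2, 3), (3, 1)]; region rows[0,4) x cols[0,4) = 4x4
Unfold 1 (reflect across v@4): 8 holes -> [(1, 3), (1, 4), (2, 0), (2, 3), (2, 4), (2, 7), (3, 1), (3, 6)]
Unfold 2 (reflect across v@8): 16 holes -> [(1, 3), (1, 4), (1, 11), (1, 12), (2, 0), (2, 3), (2, 4), (2, 7), (2, 8), (2, 11), (2, 12), (2, 15), (3, 1), (3, 6), (3, 9), (3, 14)]

Answer: ................
...OO......OO...
O..OO..OO..OO..O
.O....O..O....O.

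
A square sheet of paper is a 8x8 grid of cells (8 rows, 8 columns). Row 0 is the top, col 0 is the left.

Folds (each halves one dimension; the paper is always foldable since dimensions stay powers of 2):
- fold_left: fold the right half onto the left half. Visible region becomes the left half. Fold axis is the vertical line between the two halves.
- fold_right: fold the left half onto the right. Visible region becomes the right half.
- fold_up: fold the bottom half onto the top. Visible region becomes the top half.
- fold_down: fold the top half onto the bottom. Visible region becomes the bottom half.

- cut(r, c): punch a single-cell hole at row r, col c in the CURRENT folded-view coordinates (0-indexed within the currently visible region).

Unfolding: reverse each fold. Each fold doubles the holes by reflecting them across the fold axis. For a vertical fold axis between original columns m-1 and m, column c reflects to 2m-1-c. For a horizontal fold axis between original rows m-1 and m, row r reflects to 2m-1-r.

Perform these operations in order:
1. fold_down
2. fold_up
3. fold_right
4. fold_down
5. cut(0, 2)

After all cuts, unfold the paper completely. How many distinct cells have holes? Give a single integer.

Op 1 fold_down: fold axis h@4; visible region now rows[4,8) x cols[0,8) = 4x8
Op 2 fold_up: fold axis h@6; visible region now rows[4,6) x cols[0,8) = 2x8
Op 3 fold_right: fold axis v@4; visible region now rows[4,6) x cols[4,8) = 2x4
Op 4 fold_down: fold axis h@5; visible region now rows[5,6) x cols[4,8) = 1x4
Op 5 cut(0, 2): punch at orig (5,6); cuts so far [(5, 6)]; region rows[5,6) x cols[4,8) = 1x4
Unfold 1 (reflect across h@5): 2 holes -> [(4, 6), (5, 6)]
Unfold 2 (reflect across v@4): 4 holes -> [(4, 1), (4, 6), (5, 1), (5, 6)]
Unfold 3 (reflect across h@6): 8 holes -> [(4, 1), (4, 6), (5, 1), (5, 6), (6, 1), (6, 6), (7, 1), (7, 6)]
Unfold 4 (reflect across h@4): 16 holes -> [(0, 1), (0, 6), (1, 1), (1, 6), (2, 1), (2, 6), (3, 1), (3, 6), (4, 1), (4, 6), (5, 1), (5, 6), (6, 1), (6, 6), (7, 1), (7, 6)]

Answer: 16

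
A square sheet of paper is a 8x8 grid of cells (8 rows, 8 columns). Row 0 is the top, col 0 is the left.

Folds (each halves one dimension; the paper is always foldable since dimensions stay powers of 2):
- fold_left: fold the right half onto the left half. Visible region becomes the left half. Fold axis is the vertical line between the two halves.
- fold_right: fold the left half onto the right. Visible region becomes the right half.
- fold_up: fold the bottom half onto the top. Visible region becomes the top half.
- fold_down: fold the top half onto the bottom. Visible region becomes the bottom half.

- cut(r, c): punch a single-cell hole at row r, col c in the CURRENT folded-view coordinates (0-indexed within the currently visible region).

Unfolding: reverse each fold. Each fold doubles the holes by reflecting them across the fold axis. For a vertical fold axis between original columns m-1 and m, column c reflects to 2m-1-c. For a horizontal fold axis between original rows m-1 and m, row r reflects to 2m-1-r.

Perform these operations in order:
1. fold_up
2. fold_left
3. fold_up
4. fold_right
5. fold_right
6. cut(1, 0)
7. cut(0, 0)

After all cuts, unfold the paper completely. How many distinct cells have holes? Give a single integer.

Answer: 64

Derivation:
Op 1 fold_up: fold axis h@4; visible region now rows[0,4) x cols[0,8) = 4x8
Op 2 fold_left: fold axis v@4; visible region now rows[0,4) x cols[0,4) = 4x4
Op 3 fold_up: fold axis h@2; visible region now rows[0,2) x cols[0,4) = 2x4
Op 4 fold_right: fold axis v@2; visible region now rows[0,2) x cols[2,4) = 2x2
Op 5 fold_right: fold axis v@3; visible region now rows[0,2) x cols[3,4) = 2x1
Op 6 cut(1, 0): punch at orig (1,3); cuts so far [(1, 3)]; region rows[0,2) x cols[3,4) = 2x1
Op 7 cut(0, 0): punch at orig (0,3); cuts so far [(0, 3), (1, 3)]; region rows[0,2) x cols[3,4) = 2x1
Unfold 1 (reflect across v@3): 4 holes -> [(0, 2), (0, 3), (1, 2), (1, 3)]
Unfold 2 (reflect across v@2): 8 holes -> [(0, 0), (0, 1), (0, 2), (0, 3), (1, 0), (1, 1), (1, 2), (1, 3)]
Unfold 3 (reflect across h@2): 16 holes -> [(0, 0), (0, 1), (0, 2), (0, 3), (1, 0), (1, 1), (1, 2), (1, 3), (2, 0), (2, 1), (2, 2), (2, 3), (3, 0), (3, 1), (3, 2), (3, 3)]
Unfold 4 (reflect across v@4): 32 holes -> [(0, 0), (0, 1), (0, 2), (0, 3), (0, 4), (0, 5), (0, 6), (0, 7), (1, 0), (1, 1), (1, 2), (1, 3), (1, 4), (1, 5), (1, 6), (1, 7), (2, 0), (2, 1), (2, 2), (2, 3), (2, 4), (2, 5), (2, 6), (2, 7), (3, 0), (3, 1), (3, 2), (3, 3), (3, 4), (3, 5), (3, 6), (3, 7)]
Unfold 5 (reflect across h@4): 64 holes -> [(0, 0), (0, 1), (0, 2), (0, 3), (0, 4), (0, 5), (0, 6), (0, 7), (1, 0), (1, 1), (1, 2), (1, 3), (1, 4), (1, 5), (1, 6), (1, 7), (2, 0), (2, 1), (2, 2), (2, 3), (2, 4), (2, 5), (2, 6), (2, 7), (3, 0), (3, 1), (3, 2), (3, 3), (3, 4), (3, 5), (3, 6), (3, 7), (4, 0), (4, 1), (4, 2), (4, 3), (4, 4), (4, 5), (4, 6), (4, 7), (5, 0), (5, 1), (5, 2), (5, 3), (5, 4), (5, 5), (5, 6), (5, 7), (6, 0), (6, 1), (6, 2), (6, 3), (6, 4), (6, 5), (6, 6), (6, 7), (7, 0), (7, 1), (7, 2), (7, 3), (7, 4), (7, 5), (7, 6), (7, 7)]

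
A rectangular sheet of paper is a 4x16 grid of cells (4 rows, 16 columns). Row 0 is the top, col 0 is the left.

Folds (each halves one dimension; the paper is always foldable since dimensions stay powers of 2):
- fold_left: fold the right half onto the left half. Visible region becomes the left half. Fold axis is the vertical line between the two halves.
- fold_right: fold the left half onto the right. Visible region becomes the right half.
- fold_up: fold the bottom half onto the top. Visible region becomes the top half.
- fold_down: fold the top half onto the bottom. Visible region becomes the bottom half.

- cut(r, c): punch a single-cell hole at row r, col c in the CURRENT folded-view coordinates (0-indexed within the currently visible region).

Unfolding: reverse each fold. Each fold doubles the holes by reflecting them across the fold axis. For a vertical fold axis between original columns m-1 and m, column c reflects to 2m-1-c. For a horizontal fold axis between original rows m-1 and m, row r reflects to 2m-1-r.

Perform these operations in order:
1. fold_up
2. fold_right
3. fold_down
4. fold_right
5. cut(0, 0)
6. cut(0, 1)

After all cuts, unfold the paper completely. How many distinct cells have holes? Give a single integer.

Op 1 fold_up: fold axis h@2; visible region now rows[0,2) x cols[0,16) = 2x16
Op 2 fold_right: fold axis v@8; visible region now rows[0,2) x cols[8,16) = 2x8
Op 3 fold_down: fold axis h@1; visible region now rows[1,2) x cols[8,16) = 1x8
Op 4 fold_right: fold axis v@12; visible region now rows[1,2) x cols[12,16) = 1x4
Op 5 cut(0, 0): punch at orig (1,12); cuts so far [(1, 12)]; region rows[1,2) x cols[12,16) = 1x4
Op 6 cut(0, 1): punch at orig (1,13); cuts so far [(1, 12), (1, 13)]; region rows[1,2) x cols[12,16) = 1x4
Unfold 1 (reflect across v@12): 4 holes -> [(1, 10), (1, 11), (1, 12), (1, 13)]
Unfold 2 (reflect across h@1): 8 holes -> [(0, 10), (0, 11), (0, 12), (0, 13), (1, 10), (1, 11), (1, 12), (1, 13)]
Unfold 3 (reflect across v@8): 16 holes -> [(0, 2), (0, 3), (0, 4), (0, 5), (0, 10), (0, 11), (0, 12), (0, 13), (1, 2), (1, 3), (1, 4), (1, 5), (1, 10), (1, 11), (1, 12), (1, 13)]
Unfold 4 (reflect across h@2): 32 holes -> [(0, 2), (0, 3), (0, 4), (0, 5), (0, 10), (0, 11), (0, 12), (0, 13), (1, 2), (1, 3), (1, 4), (1, 5), (1, 10), (1, 11), (1, 12), (1, 13), (2, 2), (2, 3), (2, 4), (2, 5), (2, 10), (2, 11), (2, 12), (2, 13), (3, 2), (3, 3), (3, 4), (3, 5), (3, 10), (3, 11), (3, 12), (3, 13)]

Answer: 32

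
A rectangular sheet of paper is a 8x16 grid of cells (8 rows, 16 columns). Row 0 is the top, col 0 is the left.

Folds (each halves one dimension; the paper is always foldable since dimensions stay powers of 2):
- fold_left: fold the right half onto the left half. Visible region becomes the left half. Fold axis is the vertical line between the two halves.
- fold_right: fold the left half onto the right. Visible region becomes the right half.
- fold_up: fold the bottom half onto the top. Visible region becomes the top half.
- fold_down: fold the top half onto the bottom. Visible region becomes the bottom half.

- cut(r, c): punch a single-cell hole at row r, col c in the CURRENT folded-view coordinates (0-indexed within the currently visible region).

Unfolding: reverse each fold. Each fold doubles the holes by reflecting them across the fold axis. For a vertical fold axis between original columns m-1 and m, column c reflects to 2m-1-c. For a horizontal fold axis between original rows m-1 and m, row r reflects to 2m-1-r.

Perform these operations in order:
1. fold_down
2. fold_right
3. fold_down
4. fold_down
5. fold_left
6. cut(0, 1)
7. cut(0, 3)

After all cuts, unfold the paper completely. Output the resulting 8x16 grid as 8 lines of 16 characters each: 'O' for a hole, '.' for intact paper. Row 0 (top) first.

Op 1 fold_down: fold axis h@4; visible region now rows[4,8) x cols[0,16) = 4x16
Op 2 fold_right: fold axis v@8; visible region now rows[4,8) x cols[8,16) = 4x8
Op 3 fold_down: fold axis h@6; visible region now rows[6,8) x cols[8,16) = 2x8
Op 4 fold_down: fold axis h@7; visible region now rows[7,8) x cols[8,16) = 1x8
Op 5 fold_left: fold axis v@12; visible region now rows[7,8) x cols[8,12) = 1x4
Op 6 cut(0, 1): punch at orig (7,9); cuts so far [(7, 9)]; region rows[7,8) x cols[8,12) = 1x4
Op 7 cut(0, 3): punch at orig (7,11); cuts so far [(7, 9), (7, 11)]; region rows[7,8) x cols[8,12) = 1x4
Unfold 1 (reflect across v@12): 4 holes -> [(7, 9), (7, 11), (7, 12), (7, 14)]
Unfold 2 (reflect across h@7): 8 holes -> [(6, 9), (6, 11), (6, 12), (6, 14), (7, 9), (7, 11), (7, 12), (7, 14)]
Unfold 3 (reflect across h@6): 16 holes -> [(4, 9), (4, 11), (4, 12), (4, 14), (5, 9), (5, 11), (5, 12), (5, 14), (6, 9), (6, 11), (6, 12), (6, 14), (7, 9), (7, 11), (7, 12), (7, 14)]
Unfold 4 (reflect across v@8): 32 holes -> [(4, 1), (4, 3), (4, 4), (4, 6), (4, 9), (4, 11), (4, 12), (4, 14), (5, 1), (5, 3), (5, 4), (5, 6), (5, 9), (5, 11), (5, 12), (5, 14), (6, 1), (6, 3), (6, 4), (6, 6), (6, 9), (6, 11), (6, 12), (6, 14), (7, 1), (7, 3), (7, 4), (7, 6), (7, 9), (7, 11), (7, 12), (7, 14)]
Unfold 5 (reflect across h@4): 64 holes -> [(0, 1), (0, 3), (0, 4), (0, 6), (0, 9), (0, 11), (0, 12), (0, 14), (1, 1), (1, 3), (1, 4), (1, 6), (1, 9), (1, 11), (1, 12), (1, 14), (2, 1), (2, 3), (2, 4), (2, 6), (2, 9), (2, 11), (2, 12), (2, 14), (3, 1), (3, 3), (3, 4), (3, 6), (3, 9), (3, 11), (3, 12), (3, 14), (4, 1), (4, 3), (4, 4), (4, 6), (4, 9), (4, 11), (4, 12), (4, 14), (5, 1), (5, 3), (5, 4), (5, 6), (5, 9), (5, 11), (5, 12), (5, 14), (6, 1), (6, 3), (6, 4), (6, 6), (6, 9), (6, 11), (6, 12), (6, 14), (7, 1), (7, 3), (7, 4), (7, 6), (7, 9), (7, 11), (7, 12), (7, 14)]

Answer: .O.OO.O..O.OO.O.
.O.OO.O..O.OO.O.
.O.OO.O..O.OO.O.
.O.OO.O..O.OO.O.
.O.OO.O..O.OO.O.
.O.OO.O..O.OO.O.
.O.OO.O..O.OO.O.
.O.OO.O..O.OO.O.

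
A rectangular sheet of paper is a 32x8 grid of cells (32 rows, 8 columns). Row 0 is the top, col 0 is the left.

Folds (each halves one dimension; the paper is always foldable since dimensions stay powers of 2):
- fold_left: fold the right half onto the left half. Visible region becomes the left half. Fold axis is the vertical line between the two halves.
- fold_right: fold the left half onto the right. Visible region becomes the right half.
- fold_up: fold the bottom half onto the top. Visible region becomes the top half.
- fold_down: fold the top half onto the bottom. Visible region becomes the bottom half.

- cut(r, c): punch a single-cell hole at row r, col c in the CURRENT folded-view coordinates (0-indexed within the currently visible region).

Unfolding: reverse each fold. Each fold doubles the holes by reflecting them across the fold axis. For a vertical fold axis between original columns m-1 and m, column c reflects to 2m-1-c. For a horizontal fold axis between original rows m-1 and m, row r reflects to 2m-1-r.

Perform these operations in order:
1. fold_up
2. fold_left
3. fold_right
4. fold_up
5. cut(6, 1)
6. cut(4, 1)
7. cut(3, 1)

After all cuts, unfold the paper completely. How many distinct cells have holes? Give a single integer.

Answer: 48

Derivation:
Op 1 fold_up: fold axis h@16; visible region now rows[0,16) x cols[0,8) = 16x8
Op 2 fold_left: fold axis v@4; visible region now rows[0,16) x cols[0,4) = 16x4
Op 3 fold_right: fold axis v@2; visible region now rows[0,16) x cols[2,4) = 16x2
Op 4 fold_up: fold axis h@8; visible region now rows[0,8) x cols[2,4) = 8x2
Op 5 cut(6, 1): punch at orig (6,3); cuts so far [(6, 3)]; region rows[0,8) x cols[2,4) = 8x2
Op 6 cut(4, 1): punch at orig (4,3); cuts so far [(4, 3), (6, 3)]; region rows[0,8) x cols[2,4) = 8x2
Op 7 cut(3, 1): punch at orig (3,3); cuts so far [(3, 3), (4, 3), (6, 3)]; region rows[0,8) x cols[2,4) = 8x2
Unfold 1 (reflect across h@8): 6 holes -> [(3, 3), (4, 3), (6, 3), (9, 3), (11, 3), (12, 3)]
Unfold 2 (reflect across v@2): 12 holes -> [(3, 0), (3, 3), (4, 0), (4, 3), (6, 0), (6, 3), (9, 0), (9, 3), (11, 0), (11, 3), (12, 0), (12, 3)]
Unfold 3 (reflect across v@4): 24 holes -> [(3, 0), (3, 3), (3, 4), (3, 7), (4, 0), (4, 3), (4, 4), (4, 7), (6, 0), (6, 3), (6, 4), (6, 7), (9, 0), (9, 3), (9, 4), (9, 7), (11, 0), (11, 3), (11, 4), (11, 7), (12, 0), (12, 3), (12, 4), (12, 7)]
Unfold 4 (reflect across h@16): 48 holes -> [(3, 0), (3, 3), (3, 4), (3, 7), (4, 0), (4, 3), (4, 4), (4, 7), (6, 0), (6, 3), (6, 4), (6, 7), (9, 0), (9, 3), (9, 4), (9, 7), (11, 0), (11, 3), (11, 4), (11, 7), (12, 0), (12, 3), (12, 4), (12, 7), (19, 0), (19, 3), (19, 4), (19, 7), (20, 0), (20, 3), (20, 4), (20, 7), (22, 0), (22, 3), (22, 4), (22, 7), (25, 0), (25, 3), (25, 4), (25, 7), (27, 0), (27, 3), (27, 4), (27, 7), (28, 0), (28, 3), (28, 4), (28, 7)]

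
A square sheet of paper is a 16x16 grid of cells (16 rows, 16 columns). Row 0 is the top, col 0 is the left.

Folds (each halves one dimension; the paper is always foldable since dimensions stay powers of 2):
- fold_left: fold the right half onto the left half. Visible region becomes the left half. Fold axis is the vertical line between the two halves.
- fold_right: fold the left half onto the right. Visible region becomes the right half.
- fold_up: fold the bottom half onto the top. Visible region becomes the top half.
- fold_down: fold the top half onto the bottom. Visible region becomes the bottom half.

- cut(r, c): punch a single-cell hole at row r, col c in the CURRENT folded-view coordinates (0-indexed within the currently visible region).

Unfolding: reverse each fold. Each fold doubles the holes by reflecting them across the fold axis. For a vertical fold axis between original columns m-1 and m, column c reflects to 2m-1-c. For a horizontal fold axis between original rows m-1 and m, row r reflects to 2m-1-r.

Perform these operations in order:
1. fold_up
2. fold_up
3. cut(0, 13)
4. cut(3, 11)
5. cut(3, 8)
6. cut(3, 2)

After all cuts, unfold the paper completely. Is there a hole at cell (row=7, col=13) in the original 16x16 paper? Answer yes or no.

Op 1 fold_up: fold axis h@8; visible region now rows[0,8) x cols[0,16) = 8x16
Op 2 fold_up: fold axis h@4; visible region now rows[0,4) x cols[0,16) = 4x16
Op 3 cut(0, 13): punch at orig (0,13); cuts so far [(0, 13)]; region rows[0,4) x cols[0,16) = 4x16
Op 4 cut(3, 11): punch at orig (3,11); cuts so far [(0, 13), (3, 11)]; region rows[0,4) x cols[0,16) = 4x16
Op 5 cut(3, 8): punch at orig (3,8); cuts so far [(0, 13), (3, 8), (3, 11)]; region rows[0,4) x cols[0,16) = 4x16
Op 6 cut(3, 2): punch at orig (3,2); cuts so far [(0, 13), (3, 2), (3, 8), (3, 11)]; region rows[0,4) x cols[0,16) = 4x16
Unfold 1 (reflect across h@4): 8 holes -> [(0, 13), (3, 2), (3, 8), (3, 11), (4, 2), (4, 8), (4, 11), (7, 13)]
Unfold 2 (reflect across h@8): 16 holes -> [(0, 13), (3, 2), (3, 8), (3, 11), (4, 2), (4, 8), (4, 11), (7, 13), (8, 13), (11, 2), (11, 8), (11, 11), (12, 2), (12, 8), (12, 11), (15, 13)]
Holes: [(0, 13), (3, 2), (3, 8), (3, 11), (4, 2), (4, 8), (4, 11), (7, 13), (8, 13), (11, 2), (11, 8), (11, 11), (12, 2), (12, 8), (12, 11), (15, 13)]

Answer: yes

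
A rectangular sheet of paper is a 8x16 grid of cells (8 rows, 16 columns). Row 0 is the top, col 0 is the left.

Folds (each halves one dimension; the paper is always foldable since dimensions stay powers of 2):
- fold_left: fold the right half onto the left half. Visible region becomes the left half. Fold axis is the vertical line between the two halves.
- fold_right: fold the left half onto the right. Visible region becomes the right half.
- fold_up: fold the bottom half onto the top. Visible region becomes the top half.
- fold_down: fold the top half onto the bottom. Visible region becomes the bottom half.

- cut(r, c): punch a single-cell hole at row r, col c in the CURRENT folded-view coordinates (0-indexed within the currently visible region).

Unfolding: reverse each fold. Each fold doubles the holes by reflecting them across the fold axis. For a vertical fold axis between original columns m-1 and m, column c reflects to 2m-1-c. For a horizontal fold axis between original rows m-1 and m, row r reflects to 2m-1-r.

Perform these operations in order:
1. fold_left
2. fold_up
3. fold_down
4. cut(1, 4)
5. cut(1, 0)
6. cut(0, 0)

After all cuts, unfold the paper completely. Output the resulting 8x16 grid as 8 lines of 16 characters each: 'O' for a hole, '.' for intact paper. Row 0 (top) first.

Op 1 fold_left: fold axis v@8; visible region now rows[0,8) x cols[0,8) = 8x8
Op 2 fold_up: fold axis h@4; visible region now rows[0,4) x cols[0,8) = 4x8
Op 3 fold_down: fold axis h@2; visible region now rows[2,4) x cols[0,8) = 2x8
Op 4 cut(1, 4): punch at orig (3,4); cuts so far [(3, 4)]; region rows[2,4) x cols[0,8) = 2x8
Op 5 cut(1, 0): punch at orig (3,0); cuts so far [(3, 0), (3, 4)]; region rows[2,4) x cols[0,8) = 2x8
Op 6 cut(0, 0): punch at orig (2,0); cuts so far [(2, 0), (3, 0), (3, 4)]; region rows[2,4) x cols[0,8) = 2x8
Unfold 1 (reflect across h@2): 6 holes -> [(0, 0), (0, 4), (1, 0), (2, 0), (3, 0), (3, 4)]
Unfold 2 (reflect across h@4): 12 holes -> [(0, 0), (0, 4), (1, 0), (2, 0), (3, 0), (3, 4), (4, 0), (4, 4), (5, 0), (6, 0), (7, 0), (7, 4)]
Unfold 3 (reflect across v@8): 24 holes -> [(0, 0), (0, 4), (0, 11), (0, 15), (1, 0), (1, 15), (2, 0), (2, 15), (3, 0), (3, 4), (3, 11), (3, 15), (4, 0), (4, 4), (4, 11), (4, 15), (5, 0), (5, 15), (6, 0), (6, 15), (7, 0), (7, 4), (7, 11), (7, 15)]

Answer: O...O......O...O
O..............O
O..............O
O...O......O...O
O...O......O...O
O..............O
O..............O
O...O......O...O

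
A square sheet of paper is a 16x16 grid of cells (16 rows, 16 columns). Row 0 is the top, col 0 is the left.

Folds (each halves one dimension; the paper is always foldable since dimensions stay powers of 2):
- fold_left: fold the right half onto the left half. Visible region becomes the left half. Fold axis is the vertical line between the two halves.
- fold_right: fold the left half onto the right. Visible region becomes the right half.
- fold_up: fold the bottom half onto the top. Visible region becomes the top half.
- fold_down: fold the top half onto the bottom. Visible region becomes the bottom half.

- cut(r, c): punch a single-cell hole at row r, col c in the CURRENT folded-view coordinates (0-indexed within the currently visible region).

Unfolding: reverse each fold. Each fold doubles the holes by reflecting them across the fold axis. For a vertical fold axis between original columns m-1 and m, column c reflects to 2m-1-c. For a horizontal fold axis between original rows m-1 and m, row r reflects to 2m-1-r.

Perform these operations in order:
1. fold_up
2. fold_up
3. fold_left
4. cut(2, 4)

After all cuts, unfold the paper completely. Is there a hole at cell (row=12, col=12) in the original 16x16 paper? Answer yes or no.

Op 1 fold_up: fold axis h@8; visible region now rows[0,8) x cols[0,16) = 8x16
Op 2 fold_up: fold axis h@4; visible region now rows[0,4) x cols[0,16) = 4x16
Op 3 fold_left: fold axis v@8; visible region now rows[0,4) x cols[0,8) = 4x8
Op 4 cut(2, 4): punch at orig (2,4); cuts so far [(2, 4)]; region rows[0,4) x cols[0,8) = 4x8
Unfold 1 (reflect across v@8): 2 holes -> [(2, 4), (2, 11)]
Unfold 2 (reflect across h@4): 4 holes -> [(2, 4), (2, 11), (5, 4), (5, 11)]
Unfold 3 (reflect across h@8): 8 holes -> [(2, 4), (2, 11), (5, 4), (5, 11), (10, 4), (10, 11), (13, 4), (13, 11)]
Holes: [(2, 4), (2, 11), (5, 4), (5, 11), (10, 4), (10, 11), (13, 4), (13, 11)]

Answer: no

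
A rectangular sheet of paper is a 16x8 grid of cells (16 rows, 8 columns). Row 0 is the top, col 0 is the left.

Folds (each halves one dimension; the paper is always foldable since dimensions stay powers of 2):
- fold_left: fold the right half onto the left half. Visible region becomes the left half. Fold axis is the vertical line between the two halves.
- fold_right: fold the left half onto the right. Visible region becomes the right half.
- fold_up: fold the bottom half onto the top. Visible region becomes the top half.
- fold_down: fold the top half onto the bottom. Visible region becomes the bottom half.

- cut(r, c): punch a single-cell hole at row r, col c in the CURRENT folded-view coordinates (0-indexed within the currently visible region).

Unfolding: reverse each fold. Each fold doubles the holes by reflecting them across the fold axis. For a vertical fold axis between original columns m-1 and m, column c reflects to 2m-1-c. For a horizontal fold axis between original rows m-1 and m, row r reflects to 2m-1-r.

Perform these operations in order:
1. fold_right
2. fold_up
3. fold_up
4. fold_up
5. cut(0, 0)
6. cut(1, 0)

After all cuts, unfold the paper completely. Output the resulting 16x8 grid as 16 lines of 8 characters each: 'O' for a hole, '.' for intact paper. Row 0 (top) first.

Answer: ...OO...
...OO...
...OO...
...OO...
...OO...
...OO...
...OO...
...OO...
...OO...
...OO...
...OO...
...OO...
...OO...
...OO...
...OO...
...OO...

Derivation:
Op 1 fold_right: fold axis v@4; visible region now rows[0,16) x cols[4,8) = 16x4
Op 2 fold_up: fold axis h@8; visible region now rows[0,8) x cols[4,8) = 8x4
Op 3 fold_up: fold axis h@4; visible region now rows[0,4) x cols[4,8) = 4x4
Op 4 fold_up: fold axis h@2; visible region now rows[0,2) x cols[4,8) = 2x4
Op 5 cut(0, 0): punch at orig (0,4); cuts so far [(0, 4)]; region rows[0,2) x cols[4,8) = 2x4
Op 6 cut(1, 0): punch at orig (1,4); cuts so far [(0, 4), (1, 4)]; region rows[0,2) x cols[4,8) = 2x4
Unfold 1 (reflect across h@2): 4 holes -> [(0, 4), (1, 4), (2, 4), (3, 4)]
Unfold 2 (reflect across h@4): 8 holes -> [(0, 4), (1, 4), (2, 4), (3, 4), (4, 4), (5, 4), (6, 4), (7, 4)]
Unfold 3 (reflect across h@8): 16 holes -> [(0, 4), (1, 4), (2, 4), (3, 4), (4, 4), (5, 4), (6, 4), (7, 4), (8, 4), (9, 4), (10, 4), (11, 4), (12, 4), (13, 4), (14, 4), (15, 4)]
Unfold 4 (reflect across v@4): 32 holes -> [(0, 3), (0, 4), (1, 3), (1, 4), (2, 3), (2, 4), (3, 3), (3, 4), (4, 3), (4, 4), (5, 3), (5, 4), (6, 3), (6, 4), (7, 3), (7, 4), (8, 3), (8, 4), (9, 3), (9, 4), (10, 3), (10, 4), (11, 3), (11, 4), (12, 3), (12, 4), (13, 3), (13, 4), (14, 3), (14, 4), (15, 3), (15, 4)]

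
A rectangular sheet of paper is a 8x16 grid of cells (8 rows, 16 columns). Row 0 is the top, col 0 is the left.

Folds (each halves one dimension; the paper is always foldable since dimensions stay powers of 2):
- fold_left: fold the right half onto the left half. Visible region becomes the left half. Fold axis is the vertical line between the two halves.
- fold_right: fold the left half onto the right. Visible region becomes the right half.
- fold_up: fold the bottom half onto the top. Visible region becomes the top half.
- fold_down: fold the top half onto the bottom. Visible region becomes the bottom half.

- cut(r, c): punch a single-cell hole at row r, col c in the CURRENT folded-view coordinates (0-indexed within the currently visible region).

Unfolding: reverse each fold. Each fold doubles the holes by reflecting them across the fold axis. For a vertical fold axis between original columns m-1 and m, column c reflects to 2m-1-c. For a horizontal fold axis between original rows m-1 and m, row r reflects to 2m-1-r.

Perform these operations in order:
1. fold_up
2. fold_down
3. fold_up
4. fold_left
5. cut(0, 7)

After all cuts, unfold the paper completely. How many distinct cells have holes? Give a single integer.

Op 1 fold_up: fold axis h@4; visible region now rows[0,4) x cols[0,16) = 4x16
Op 2 fold_down: fold axis h@2; visible region now rows[2,4) x cols[0,16) = 2x16
Op 3 fold_up: fold axis h@3; visible region now rows[2,3) x cols[0,16) = 1x16
Op 4 fold_left: fold axis v@8; visible region now rows[2,3) x cols[0,8) = 1x8
Op 5 cut(0, 7): punch at orig (2,7); cuts so far [(2, 7)]; region rows[2,3) x cols[0,8) = 1x8
Unfold 1 (reflect across v@8): 2 holes -> [(2, 7), (2, 8)]
Unfold 2 (reflect across h@3): 4 holes -> [(2, 7), (2, 8), (3, 7), (3, 8)]
Unfold 3 (reflect across h@2): 8 holes -> [(0, 7), (0, 8), (1, 7), (1, 8), (2, 7), (2, 8), (3, 7), (3, 8)]
Unfold 4 (reflect across h@4): 16 holes -> [(0, 7), (0, 8), (1, 7), (1, 8), (2, 7), (2, 8), (3, 7), (3, 8), (4, 7), (4, 8), (5, 7), (5, 8), (6, 7), (6, 8), (7, 7), (7, 8)]

Answer: 16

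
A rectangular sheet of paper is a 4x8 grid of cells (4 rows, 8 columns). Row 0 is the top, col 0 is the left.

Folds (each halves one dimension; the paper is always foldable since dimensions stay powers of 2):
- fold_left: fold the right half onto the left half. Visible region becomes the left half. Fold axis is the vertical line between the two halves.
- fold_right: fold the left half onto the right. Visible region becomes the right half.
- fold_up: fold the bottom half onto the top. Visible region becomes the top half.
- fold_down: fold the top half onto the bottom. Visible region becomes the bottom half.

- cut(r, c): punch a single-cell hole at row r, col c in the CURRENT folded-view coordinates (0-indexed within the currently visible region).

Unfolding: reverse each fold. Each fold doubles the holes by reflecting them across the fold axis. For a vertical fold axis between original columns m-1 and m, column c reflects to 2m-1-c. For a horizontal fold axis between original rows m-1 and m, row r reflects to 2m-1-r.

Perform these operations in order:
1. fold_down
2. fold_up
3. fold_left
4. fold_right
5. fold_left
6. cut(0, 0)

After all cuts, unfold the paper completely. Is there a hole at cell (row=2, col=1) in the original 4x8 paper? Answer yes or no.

Answer: yes

Derivation:
Op 1 fold_down: fold axis h@2; visible region now rows[2,4) x cols[0,8) = 2x8
Op 2 fold_up: fold axis h@3; visible region now rows[2,3) x cols[0,8) = 1x8
Op 3 fold_left: fold axis v@4; visible region now rows[2,3) x cols[0,4) = 1x4
Op 4 fold_right: fold axis v@2; visible region now rows[2,3) x cols[2,4) = 1x2
Op 5 fold_left: fold axis v@3; visible region now rows[2,3) x cols[2,3) = 1x1
Op 6 cut(0, 0): punch at orig (2,2); cuts so far [(2, 2)]; region rows[2,3) x cols[2,3) = 1x1
Unfold 1 (reflect across v@3): 2 holes -> [(2, 2), (2, 3)]
Unfold 2 (reflect across v@2): 4 holes -> [(2, 0), (2, 1), (2, 2), (2, 3)]
Unfold 3 (reflect across v@4): 8 holes -> [(2, 0), (2, 1), (2, 2), (2, 3), (2, 4), (2, 5), (2, 6), (2, 7)]
Unfold 4 (reflect across h@3): 16 holes -> [(2, 0), (2, 1), (2, 2), (2, 3), (2, 4), (2, 5), (2, 6), (2, 7), (3, 0), (3, 1), (3, 2), (3, 3), (3, 4), (3, 5), (3, 6), (3, 7)]
Unfold 5 (reflect across h@2): 32 holes -> [(0, 0), (0, 1), (0, 2), (0, 3), (0, 4), (0, 5), (0, 6), (0, 7), (1, 0), (1, 1), (1, 2), (1, 3), (1, 4), (1, 5), (1, 6), (1, 7), (2, 0), (2, 1), (2, 2), (2, 3), (2, 4), (2, 5), (2, 6), (2, 7), (3, 0), (3, 1), (3, 2), (3, 3), (3, 4), (3, 5), (3, 6), (3, 7)]
Holes: [(0, 0), (0, 1), (0, 2), (0, 3), (0, 4), (0, 5), (0, 6), (0, 7), (1, 0), (1, 1), (1, 2), (1, 3), (1, 4), (1, 5), (1, 6), (1, 7), (2, 0), (2, 1), (2, 2), (2, 3), (2, 4), (2, 5), (2, 6), (2, 7), (3, 0), (3, 1), (3, 2), (3, 3), (3, 4), (3, 5), (3, 6), (3, 7)]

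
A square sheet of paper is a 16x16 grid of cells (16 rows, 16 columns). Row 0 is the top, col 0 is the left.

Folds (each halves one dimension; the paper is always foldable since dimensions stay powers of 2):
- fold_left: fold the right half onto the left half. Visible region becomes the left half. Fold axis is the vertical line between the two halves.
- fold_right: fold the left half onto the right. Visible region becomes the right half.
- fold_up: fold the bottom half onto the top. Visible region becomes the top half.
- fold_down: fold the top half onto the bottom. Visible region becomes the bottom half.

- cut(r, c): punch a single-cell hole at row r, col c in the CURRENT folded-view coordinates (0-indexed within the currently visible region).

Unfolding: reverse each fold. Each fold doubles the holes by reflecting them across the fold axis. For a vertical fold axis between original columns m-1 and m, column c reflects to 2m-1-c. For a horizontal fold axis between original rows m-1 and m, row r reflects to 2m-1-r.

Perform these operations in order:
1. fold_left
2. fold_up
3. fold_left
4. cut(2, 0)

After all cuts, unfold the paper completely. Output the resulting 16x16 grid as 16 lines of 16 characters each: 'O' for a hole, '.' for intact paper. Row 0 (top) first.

Answer: ................
................
O......OO......O
................
................
................
................
................
................
................
................
................
................
O......OO......O
................
................

Derivation:
Op 1 fold_left: fold axis v@8; visible region now rows[0,16) x cols[0,8) = 16x8
Op 2 fold_up: fold axis h@8; visible region now rows[0,8) x cols[0,8) = 8x8
Op 3 fold_left: fold axis v@4; visible region now rows[0,8) x cols[0,4) = 8x4
Op 4 cut(2, 0): punch at orig (2,0); cuts so far [(2, 0)]; region rows[0,8) x cols[0,4) = 8x4
Unfold 1 (reflect across v@4): 2 holes -> [(2, 0), (2, 7)]
Unfold 2 (reflect across h@8): 4 holes -> [(2, 0), (2, 7), (13, 0), (13, 7)]
Unfold 3 (reflect across v@8): 8 holes -> [(2, 0), (2, 7), (2, 8), (2, 15), (13, 0), (13, 7), (13, 8), (13, 15)]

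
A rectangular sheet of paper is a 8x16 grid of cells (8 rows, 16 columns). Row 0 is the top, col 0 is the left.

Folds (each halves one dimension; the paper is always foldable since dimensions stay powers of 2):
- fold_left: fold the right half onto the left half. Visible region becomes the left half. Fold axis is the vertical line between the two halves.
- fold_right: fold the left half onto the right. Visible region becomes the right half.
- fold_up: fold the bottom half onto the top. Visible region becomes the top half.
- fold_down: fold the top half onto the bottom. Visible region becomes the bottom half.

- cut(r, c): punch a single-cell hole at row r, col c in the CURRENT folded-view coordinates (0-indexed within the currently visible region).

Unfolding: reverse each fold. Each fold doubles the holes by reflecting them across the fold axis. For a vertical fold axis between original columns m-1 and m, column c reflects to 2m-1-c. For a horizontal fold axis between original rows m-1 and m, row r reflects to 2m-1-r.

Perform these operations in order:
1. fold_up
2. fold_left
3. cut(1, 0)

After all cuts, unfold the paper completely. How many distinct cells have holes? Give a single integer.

Answer: 4

Derivation:
Op 1 fold_up: fold axis h@4; visible region now rows[0,4) x cols[0,16) = 4x16
Op 2 fold_left: fold axis v@8; visible region now rows[0,4) x cols[0,8) = 4x8
Op 3 cut(1, 0): punch at orig (1,0); cuts so far [(1, 0)]; region rows[0,4) x cols[0,8) = 4x8
Unfold 1 (reflect across v@8): 2 holes -> [(1, 0), (1, 15)]
Unfold 2 (reflect across h@4): 4 holes -> [(1, 0), (1, 15), (6, 0), (6, 15)]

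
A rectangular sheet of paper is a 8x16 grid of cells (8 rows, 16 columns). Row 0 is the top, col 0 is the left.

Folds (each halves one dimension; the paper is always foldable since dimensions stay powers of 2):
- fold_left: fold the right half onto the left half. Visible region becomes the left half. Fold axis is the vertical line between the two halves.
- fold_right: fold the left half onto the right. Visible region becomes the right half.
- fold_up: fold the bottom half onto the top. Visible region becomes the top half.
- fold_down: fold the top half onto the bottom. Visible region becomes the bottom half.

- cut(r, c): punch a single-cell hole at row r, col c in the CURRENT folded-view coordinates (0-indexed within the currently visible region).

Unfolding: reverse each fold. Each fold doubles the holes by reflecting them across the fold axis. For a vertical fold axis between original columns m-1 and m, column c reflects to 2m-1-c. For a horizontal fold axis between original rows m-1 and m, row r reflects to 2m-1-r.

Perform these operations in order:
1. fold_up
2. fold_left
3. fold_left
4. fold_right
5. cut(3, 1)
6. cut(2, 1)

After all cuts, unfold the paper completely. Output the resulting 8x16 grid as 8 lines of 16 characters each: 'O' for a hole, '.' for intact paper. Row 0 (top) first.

Op 1 fold_up: fold axis h@4; visible region now rows[0,4) x cols[0,16) = 4x16
Op 2 fold_left: fold axis v@8; visible region now rows[0,4) x cols[0,8) = 4x8
Op 3 fold_left: fold axis v@4; visible region now rows[0,4) x cols[0,4) = 4x4
Op 4 fold_right: fold axis v@2; visible region now rows[0,4) x cols[2,4) = 4x2
Op 5 cut(3, 1): punch at orig (3,3); cuts so far [(3, 3)]; region rows[0,4) x cols[2,4) = 4x2
Op 6 cut(2, 1): punch at orig (2,3); cuts so far [(2, 3), (3, 3)]; region rows[0,4) x cols[2,4) = 4x2
Unfold 1 (reflect across v@2): 4 holes -> [(2, 0), (2, 3), (3, 0), (3, 3)]
Unfold 2 (reflect across v@4): 8 holes -> [(2, 0), (2, 3), (2, 4), (2, 7), (3, 0), (3, 3), (3, 4), (3, 7)]
Unfold 3 (reflect across v@8): 16 holes -> [(2, 0), (2, 3), (2, 4), (2, 7), (2, 8), (2, 11), (2, 12), (2, 15), (3, 0), (3, 3), (3, 4), (3, 7), (3, 8), (3, 11), (3, 12), (3, 15)]
Unfold 4 (reflect across h@4): 32 holes -> [(2, 0), (2, 3), (2, 4), (2, 7), (2, 8), (2, 11), (2, 12), (2, 15), (3, 0), (3, 3), (3, 4), (3, 7), (3, 8), (3, 11), (3, 12), (3, 15), (4, 0), (4, 3), (4, 4), (4, 7), (4, 8), (4, 11), (4, 12), (4, 15), (5, 0), (5, 3), (5, 4), (5, 7), (5, 8), (5, 11), (5, 12), (5, 15)]

Answer: ................
................
O..OO..OO..OO..O
O..OO..OO..OO..O
O..OO..OO..OO..O
O..OO..OO..OO..O
................
................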